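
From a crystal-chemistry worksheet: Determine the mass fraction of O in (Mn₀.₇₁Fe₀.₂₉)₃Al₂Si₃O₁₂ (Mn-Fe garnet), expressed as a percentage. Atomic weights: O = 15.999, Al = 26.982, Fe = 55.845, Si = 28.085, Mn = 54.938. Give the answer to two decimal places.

M((Mn₀.₇₁Fe₀.₂₉)₃Al₂Si₃O₁₂) = 495.810 g/mol.
O contributes 12 × 15.999 = 191.988 g per mole.
191.988/495.810 = 0.3872 → 38.72%.

38.72 mass %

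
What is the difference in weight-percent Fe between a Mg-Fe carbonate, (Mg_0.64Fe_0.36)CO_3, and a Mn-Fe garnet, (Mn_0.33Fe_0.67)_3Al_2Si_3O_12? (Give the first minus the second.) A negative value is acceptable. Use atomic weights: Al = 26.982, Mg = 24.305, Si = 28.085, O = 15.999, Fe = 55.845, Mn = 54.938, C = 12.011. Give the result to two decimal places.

-1.58 percentage points

M((Mg_0.64Fe_0.36)CO_3) = 95.667 g/mol, so wt% Fe = 20.104/95.667 × 100 = 21.01%.
M((Mn_0.33Fe_0.67)_3Al_2Si_3O_12) = 496.844 g/mol, so wt% Fe = 112.248/496.844 × 100 = 22.59%.
21.01 − 22.59 = -1.58 pp.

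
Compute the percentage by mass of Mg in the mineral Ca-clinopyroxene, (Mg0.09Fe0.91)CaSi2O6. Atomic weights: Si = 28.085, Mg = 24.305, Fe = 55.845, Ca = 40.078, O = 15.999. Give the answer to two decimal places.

Formula mass = 0.09·24.305 + 0.91·55.845 + 1·40.078 + 2·28.085 + 6·15.999 = 245.248 g/mol, of which 2.187 g is Mg.
So Mg makes up 2.187/245.248 = 0.0089 of the mass, i.e. 0.89%.

0.89 weight percent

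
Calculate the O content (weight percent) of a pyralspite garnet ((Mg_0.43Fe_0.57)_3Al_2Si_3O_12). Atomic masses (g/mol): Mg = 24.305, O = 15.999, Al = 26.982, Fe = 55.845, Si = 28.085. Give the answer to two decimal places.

M((Mg_0.43Fe_0.57)_3Al_2Si_3O_12) = 457.055 g/mol.
O contributes 12 × 15.999 = 191.988 g per mole.
191.988/457.055 = 0.4201 → 42.01%.

42.01 weight percent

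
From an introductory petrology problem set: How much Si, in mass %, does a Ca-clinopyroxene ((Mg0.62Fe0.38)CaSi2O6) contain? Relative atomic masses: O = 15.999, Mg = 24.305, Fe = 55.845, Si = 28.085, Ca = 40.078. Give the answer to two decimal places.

Formula mass = 0.62·24.305 + 0.38·55.845 + 1·40.078 + 2·28.085 + 6·15.999 = 228.532 g/mol, of which 56.170 g is Si.
So Si makes up 56.170/228.532 = 0.2458 of the mass, i.e. 24.58%.

24.58 mass %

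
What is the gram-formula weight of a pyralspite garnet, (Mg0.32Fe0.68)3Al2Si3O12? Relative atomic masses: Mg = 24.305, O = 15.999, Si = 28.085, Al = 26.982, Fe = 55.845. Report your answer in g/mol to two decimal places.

467.46 g/mol

The formula mass is the sum 0.96(24.305) + 2.04(55.845) + 2(26.982) + 3(28.085) + 12(15.999).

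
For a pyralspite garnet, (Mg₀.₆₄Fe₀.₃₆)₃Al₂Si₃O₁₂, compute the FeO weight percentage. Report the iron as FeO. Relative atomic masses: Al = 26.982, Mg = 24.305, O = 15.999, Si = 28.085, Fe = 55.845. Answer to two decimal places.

17.75 wt%

Formula mass = 437.185 g/mol.
1.08 Fe → 1.0800 mol FeO per formula unit; M(FeO) = 71.844, so FeO mass = 77.592 g.
77.592/437.185 × 100 = 17.75 wt%.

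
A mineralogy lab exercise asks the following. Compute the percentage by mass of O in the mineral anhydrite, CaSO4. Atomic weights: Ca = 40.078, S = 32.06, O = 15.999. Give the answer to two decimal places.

Molar mass of CaSO4: 1×40.078 + 1×32.06 + 4×15.999 = 136.134 g/mol.
Mass of O per formula unit: 4 × 15.999 = 63.996 g.
Weight fraction O = 63.996 / 136.134 = 0.4701.

47.01 mass %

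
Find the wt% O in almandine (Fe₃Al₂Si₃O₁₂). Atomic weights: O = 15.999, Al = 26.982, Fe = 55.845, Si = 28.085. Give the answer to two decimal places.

Molar mass of Fe₃Al₂Si₃O₁₂: 3*55.845 + 2*26.982 + 3*28.085 + 12*15.999 = 497.742 g/mol.
Mass of O per formula unit: 12 × 15.999 = 191.988 g.
Weight fraction O = 191.988 / 497.742 = 0.3857.

38.57 weight percent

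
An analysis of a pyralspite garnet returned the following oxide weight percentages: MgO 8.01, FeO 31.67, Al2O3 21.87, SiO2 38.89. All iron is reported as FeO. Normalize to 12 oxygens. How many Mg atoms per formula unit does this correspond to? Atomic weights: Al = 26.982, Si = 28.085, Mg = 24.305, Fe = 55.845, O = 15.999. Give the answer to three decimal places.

MgO (M=40.304): mol = 0.19874; Mg = 0.19874, O = 0.19874.
FeO (M=71.844): mol = 0.44082; Fe = 0.44082, O = 0.44082.
Al2O3 (M=101.961): mol = 0.21449; Al = 0.42898, O = 0.64347.
SiO2 (M=60.083): mol = 0.64727; Si = 0.64727, O = 1.29454.
ΣO = 2.57757; factor = 12/ΣO = 4.65555.
Mg apfu = 0.19874 × 4.65555 = 0.925.

0.925 Mg apfu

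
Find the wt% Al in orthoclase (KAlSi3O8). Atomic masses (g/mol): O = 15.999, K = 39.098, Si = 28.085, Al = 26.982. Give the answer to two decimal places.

9.69 mass %

M(KAlSi3O8) = 278.327 g/mol.
Al contributes 1 × 26.982 = 26.982 g per mole.
26.982/278.327 = 0.0969 → 9.69%.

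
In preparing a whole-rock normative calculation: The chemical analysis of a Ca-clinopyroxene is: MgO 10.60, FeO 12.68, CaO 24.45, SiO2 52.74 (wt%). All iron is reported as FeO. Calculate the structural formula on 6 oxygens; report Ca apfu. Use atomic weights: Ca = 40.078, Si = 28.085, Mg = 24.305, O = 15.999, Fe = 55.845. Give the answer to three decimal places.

MgO (M=40.304): mol = 0.26300; Mg = 0.26300, O = 0.26300.
FeO (M=71.844): mol = 0.17649; Fe = 0.17649, O = 0.17649.
CaO (M=56.077): mol = 0.43601; Ca = 0.43601, O = 0.43601.
SiO2 (M=60.083): mol = 0.87779; Si = 0.87779, O = 1.75558.
ΣO = 2.63108; factor = 6/ΣO = 2.28043.
Ca apfu = 0.43601 × 2.28043 = 0.994.

0.994 Ca apfu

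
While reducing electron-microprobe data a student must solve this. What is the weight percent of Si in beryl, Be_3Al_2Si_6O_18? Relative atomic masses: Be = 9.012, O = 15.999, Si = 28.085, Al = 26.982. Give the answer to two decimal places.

Formula mass = 3*9.012 + 2*26.982 + 6*28.085 + 18*15.999 = 537.492 g/mol, of which 168.510 g is Si.
So Si makes up 168.510/537.492 = 0.3135 of the mass, i.e. 31.35%.

31.35 mass %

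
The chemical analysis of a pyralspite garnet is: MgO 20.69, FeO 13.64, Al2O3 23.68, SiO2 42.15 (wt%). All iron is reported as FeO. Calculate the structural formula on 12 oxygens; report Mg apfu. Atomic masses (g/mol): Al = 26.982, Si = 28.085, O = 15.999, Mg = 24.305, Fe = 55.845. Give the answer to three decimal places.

2.198 Mg apfu

MgO: 20.69/40.304 = 0.51335 mol → 0.51335 mol Mg, 0.51335 mol O.
FeO: 13.64/71.844 = 0.18986 mol → 0.18986 mol Fe, 0.18986 mol O.
Al2O3: 23.68/101.961 = 0.23225 mol → 0.46450 mol Al, 0.69675 mol O.
SiO2: 42.15/60.083 = 0.70153 mol → 0.70153 mol Si, 1.40306 mol O.
Total oxygen = 2.80302 mol. Normalization factor = 12/2.80302 = 4.28110.
Mg per 12 O = 0.51335 × 4.28110 = 2.198.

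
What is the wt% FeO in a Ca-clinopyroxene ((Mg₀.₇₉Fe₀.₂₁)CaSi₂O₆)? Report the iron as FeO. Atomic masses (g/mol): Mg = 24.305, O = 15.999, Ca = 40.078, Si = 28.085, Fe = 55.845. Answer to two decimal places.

6.76 wt%

Formula mass = 223.170 g/mol.
0.21 Fe → 0.2100 mol FeO per formula unit; M(FeO) = 71.844, so FeO mass = 15.087 g.
15.087/223.170 × 100 = 6.76 wt%.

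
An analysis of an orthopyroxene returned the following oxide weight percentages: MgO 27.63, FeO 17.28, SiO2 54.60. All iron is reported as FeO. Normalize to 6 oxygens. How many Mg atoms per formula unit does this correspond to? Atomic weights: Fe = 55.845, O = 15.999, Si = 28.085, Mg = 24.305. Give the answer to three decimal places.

1.499 Mg apfu

27.63 wt% MgO ÷ 40.304 g/mol = 0.68554 mol, giving 0.68554 Mg and 0.68554 O.
17.28 wt% FeO ÷ 71.844 g/mol = 0.24052 mol, giving 0.24052 Fe and 0.24052 O.
54.60 wt% SiO2 ÷ 60.083 g/mol = 0.90874 mol, giving 0.90874 Si and 1.81748 O.
Oxygen sums to 2.74354; scaling by 6/2.74354 = 2.18696 puts the formula on 6 O.
Mg: 0.68554 × 2.18696 = 1.499 atoms per formula unit.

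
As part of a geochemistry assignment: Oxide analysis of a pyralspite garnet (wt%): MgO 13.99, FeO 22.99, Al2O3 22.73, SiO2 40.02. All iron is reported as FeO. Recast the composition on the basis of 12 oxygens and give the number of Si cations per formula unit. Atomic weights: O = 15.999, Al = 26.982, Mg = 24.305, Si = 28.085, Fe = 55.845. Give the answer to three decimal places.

2.996 Si apfu

MgO: 13.99/40.304 = 0.34711 mol → 0.34711 mol Mg, 0.34711 mol O.
FeO: 22.99/71.844 = 0.32000 mol → 0.32000 mol Fe, 0.32000 mol O.
Al2O3: 22.73/101.961 = 0.22293 mol → 0.44586 mol Al, 0.66879 mol O.
SiO2: 40.02/60.083 = 0.66608 mol → 0.66608 mol Si, 1.33216 mol O.
Total oxygen = 2.66806 mol. Normalization factor = 12/2.66806 = 4.49765.
Si per 12 O = 0.66608 × 4.49765 = 2.996.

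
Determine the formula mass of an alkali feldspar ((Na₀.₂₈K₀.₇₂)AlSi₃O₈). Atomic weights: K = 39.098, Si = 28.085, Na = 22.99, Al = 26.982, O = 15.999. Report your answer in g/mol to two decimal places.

273.82 g/mol

M = 0.28·22.99 + 0.72·39.098 + 1·26.982 + 3·28.085 + 8·15.999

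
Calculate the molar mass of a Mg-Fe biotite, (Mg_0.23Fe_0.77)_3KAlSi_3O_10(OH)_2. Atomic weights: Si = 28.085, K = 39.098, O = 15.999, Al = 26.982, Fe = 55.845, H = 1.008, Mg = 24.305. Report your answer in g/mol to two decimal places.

M = 0.69*24.305 + 2.31*55.845 + 1*39.098 + 1*26.982 + 3*28.085 + 12*15.999 + 2*1.008

490.11 g/mol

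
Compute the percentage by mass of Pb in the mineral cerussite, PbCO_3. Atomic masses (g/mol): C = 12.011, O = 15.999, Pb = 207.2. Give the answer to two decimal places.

77.54 wt%

Molar mass of PbCO_3: 1*207.2 + 1*12.011 + 3*15.999 = 267.208 g/mol.
Mass of Pb per formula unit: 1 × 207.2 = 207.200 g.
Weight fraction Pb = 207.200 / 267.208 = 0.7754.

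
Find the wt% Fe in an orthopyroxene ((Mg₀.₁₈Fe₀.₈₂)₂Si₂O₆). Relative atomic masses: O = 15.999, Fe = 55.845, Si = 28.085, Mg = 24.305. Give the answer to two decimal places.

M((Mg₀.₁₈Fe₀.₈₂)₂Si₂O₆) = 252.500 g/mol.
Fe contributes 1.64 × 55.845 = 91.586 g per mole.
91.586/252.500 = 0.3627 → 36.27%.

36.27 mass %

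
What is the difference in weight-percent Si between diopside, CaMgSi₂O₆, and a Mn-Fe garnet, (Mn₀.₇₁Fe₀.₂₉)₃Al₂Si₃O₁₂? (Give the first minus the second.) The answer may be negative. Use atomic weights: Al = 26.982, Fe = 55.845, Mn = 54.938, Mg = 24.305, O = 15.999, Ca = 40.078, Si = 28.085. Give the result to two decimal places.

8.95 percentage points

First mineral: 56.170 g Si in 216.547 g formula = 25.94 wt% Si.
Second mineral: 84.255 g Si in 495.810 g formula = 16.99 wt% Si.
25.94% − 16.99% gives a difference of 8.95 percentage points.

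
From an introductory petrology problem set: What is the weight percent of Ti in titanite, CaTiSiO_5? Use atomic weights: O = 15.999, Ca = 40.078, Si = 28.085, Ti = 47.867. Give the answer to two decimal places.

24.42 weight percent

M(CaTiSiO_5) = 196.025 g/mol.
Ti contributes 1 × 47.867 = 47.867 g per mole.
47.867/196.025 = 0.2442 → 24.42%.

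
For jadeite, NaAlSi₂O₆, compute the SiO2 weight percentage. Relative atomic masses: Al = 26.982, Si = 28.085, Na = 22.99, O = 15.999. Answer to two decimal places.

Molar mass of NaAlSi₂O₆ = 1×22.99 + 1×26.982 + 2×28.085 + 6×15.999 = 202.136 g/mol.
Each formula unit contains 2 Si, equivalent to 2/1 = 2.0000 mol SiO2.
M(SiO2) = 1×28.085 + 2×15.999 = 60.083 g/mol.
Mass of SiO2 per formula unit = 2.0000 × 60.083 = 120.166 g.
SiO2 wt% = 120.166 / 202.136 × 100 = 59.45%.

59.45 wt%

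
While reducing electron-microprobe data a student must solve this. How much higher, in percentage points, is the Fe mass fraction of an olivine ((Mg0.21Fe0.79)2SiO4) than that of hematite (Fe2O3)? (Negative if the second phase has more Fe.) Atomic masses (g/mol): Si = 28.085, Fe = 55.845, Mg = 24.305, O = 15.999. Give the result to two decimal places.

First mineral: 88.235 g Fe in 190.524 g formula = 46.31 wt% Fe.
Second mineral: 111.690 g Fe in 159.687 g formula = 69.94 wt% Fe.
46.31% − 69.94% gives a difference of -23.63 percentage points.

-23.63 percentage points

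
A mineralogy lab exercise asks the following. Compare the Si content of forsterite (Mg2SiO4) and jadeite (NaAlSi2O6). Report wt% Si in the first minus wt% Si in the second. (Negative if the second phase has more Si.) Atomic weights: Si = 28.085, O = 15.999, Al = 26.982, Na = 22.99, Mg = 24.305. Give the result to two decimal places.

-7.83 percentage points

Si in Mg2SiO4: molar mass 140.691 g/mol; 1×28.085 = 28.085 g → 19.96 wt%.
Si in NaAlSi2O6: molar mass 202.136 g/mol; 2×28.085 = 56.170 g → 27.79 wt%.
Difference = 19.96 − 27.79 = -7.83 percentage points.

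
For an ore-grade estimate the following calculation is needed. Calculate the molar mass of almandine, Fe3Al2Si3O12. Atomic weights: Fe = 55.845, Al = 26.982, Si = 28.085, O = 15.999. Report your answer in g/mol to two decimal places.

497.74 g/mol

The formula mass is the sum 3(55.845) + 2(26.982) + 3(28.085) + 12(15.999).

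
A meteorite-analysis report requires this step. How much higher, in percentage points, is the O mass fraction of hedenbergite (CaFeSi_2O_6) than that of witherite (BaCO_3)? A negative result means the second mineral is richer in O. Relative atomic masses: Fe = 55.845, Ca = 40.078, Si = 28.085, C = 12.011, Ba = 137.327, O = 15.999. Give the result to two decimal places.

First mineral: 95.994 g O in 248.087 g formula = 38.69 wt% O.
Second mineral: 47.997 g O in 197.335 g formula = 24.32 wt% O.
38.69% − 24.32% gives a difference of 14.37 percentage points.

14.37 percentage points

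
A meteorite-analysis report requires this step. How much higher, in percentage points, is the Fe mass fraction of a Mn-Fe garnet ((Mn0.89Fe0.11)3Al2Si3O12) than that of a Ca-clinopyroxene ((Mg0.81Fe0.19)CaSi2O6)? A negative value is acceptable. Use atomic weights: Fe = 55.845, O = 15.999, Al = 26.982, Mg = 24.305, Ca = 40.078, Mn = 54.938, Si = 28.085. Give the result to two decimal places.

-1.05 percentage points

First mineral: 18.429 g Fe in 495.320 g formula = 3.72 wt% Fe.
Second mineral: 10.611 g Fe in 222.540 g formula = 4.77 wt% Fe.
3.72% − 4.77% gives a difference of -1.05 percentage points.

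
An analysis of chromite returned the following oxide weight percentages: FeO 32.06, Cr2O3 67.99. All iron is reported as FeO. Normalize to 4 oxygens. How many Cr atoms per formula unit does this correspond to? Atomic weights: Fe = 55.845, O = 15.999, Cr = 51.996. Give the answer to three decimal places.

FeO (M=71.844): mol = 0.44624; Fe = 0.44624, O = 0.44624.
Cr2O3 (M=151.989): mol = 0.44734; Cr = 0.89468, O = 1.34202.
ΣO = 1.78826; factor = 4/ΣO = 2.23681.
Cr apfu = 0.89468 × 2.23681 = 2.001.

2.001 Cr apfu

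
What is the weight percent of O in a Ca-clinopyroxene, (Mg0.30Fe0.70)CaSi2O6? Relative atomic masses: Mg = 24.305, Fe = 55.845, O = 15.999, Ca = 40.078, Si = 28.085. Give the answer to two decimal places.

Formula mass = 0.30·24.305 + 0.70·55.845 + 1·40.078 + 2·28.085 + 6·15.999 = 238.625 g/mol, of which 95.994 g is O.
So O makes up 95.994/238.625 = 0.4023 of the mass, i.e. 40.23%.

40.23 weight percent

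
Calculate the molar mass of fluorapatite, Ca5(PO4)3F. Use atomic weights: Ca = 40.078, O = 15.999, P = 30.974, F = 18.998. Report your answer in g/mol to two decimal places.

504.30 g/mol

Ca: 5 × 40.078 = 200.3900
P: 3 × 30.974 = 92.9220
O: 12 × 15.999 = 191.9880
F: 1 × 18.998 = 18.9980
Summing the contributions gives the formula mass.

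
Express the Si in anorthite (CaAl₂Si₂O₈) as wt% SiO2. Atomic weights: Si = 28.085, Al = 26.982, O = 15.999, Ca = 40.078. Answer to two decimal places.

43.19 wt%

Molar mass of CaAl₂Si₂O₈ = 1·40.078 + 2·26.982 + 2·28.085 + 8·15.999 = 278.204 g/mol.
Each formula unit contains 2 Si, equivalent to 2/1 = 2.0000 mol SiO2.
M(SiO2) = 1×28.085 + 2×15.999 = 60.083 g/mol.
Mass of SiO2 per formula unit = 2.0000 × 60.083 = 120.166 g.
SiO2 wt% = 120.166 / 278.204 × 100 = 43.19%.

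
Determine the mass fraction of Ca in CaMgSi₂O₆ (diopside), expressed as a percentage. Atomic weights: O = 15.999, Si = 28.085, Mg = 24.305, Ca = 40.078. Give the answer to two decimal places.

Molar mass of CaMgSi₂O₆: 1*40.078 + 1*24.305 + 2*28.085 + 6*15.999 = 216.547 g/mol.
Mass of Ca per formula unit: 1 × 40.078 = 40.078 g.
Weight fraction Ca = 40.078 / 216.547 = 0.1851.

18.51 wt%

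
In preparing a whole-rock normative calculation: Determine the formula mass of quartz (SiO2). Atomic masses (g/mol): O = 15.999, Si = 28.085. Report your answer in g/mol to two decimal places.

60.08 g/mol

Si: 1 × 28.085 = 28.0850
O: 2 × 15.999 = 31.9980
Summing the contributions gives the formula mass.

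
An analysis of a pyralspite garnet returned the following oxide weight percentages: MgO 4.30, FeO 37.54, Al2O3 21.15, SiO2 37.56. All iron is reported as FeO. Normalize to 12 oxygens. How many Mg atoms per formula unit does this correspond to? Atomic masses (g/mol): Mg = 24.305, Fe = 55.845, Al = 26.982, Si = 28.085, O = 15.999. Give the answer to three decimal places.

MgO: 4.30/40.304 = 0.10669 mol → 0.10669 mol Mg, 0.10669 mol O.
FeO: 37.54/71.844 = 0.52252 mol → 0.52252 mol Fe, 0.52252 mol O.
Al2O3: 21.15/101.961 = 0.20743 mol → 0.41486 mol Al, 0.62229 mol O.
SiO2: 37.56/60.083 = 0.62514 mol → 0.62514 mol Si, 1.25028 mol O.
Total oxygen = 2.50178 mol. Normalization factor = 12/2.50178 = 4.79658.
Mg per 12 O = 0.10669 × 4.79658 = 0.512.

0.512 Mg apfu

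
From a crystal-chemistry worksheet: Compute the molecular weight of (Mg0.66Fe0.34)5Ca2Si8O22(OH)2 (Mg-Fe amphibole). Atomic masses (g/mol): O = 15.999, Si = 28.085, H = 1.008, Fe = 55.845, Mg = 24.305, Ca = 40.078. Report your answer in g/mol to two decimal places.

865.97 g/mol

The formula mass is the sum 3.30×24.305 + 1.70×55.845 + 2×40.078 + 8×28.085 + 24×15.999 + 2×1.008.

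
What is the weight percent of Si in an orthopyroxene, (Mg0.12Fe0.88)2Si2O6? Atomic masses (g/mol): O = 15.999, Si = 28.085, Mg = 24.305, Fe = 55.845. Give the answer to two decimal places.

21.92 wt%

Molar mass of (Mg0.12Fe0.88)2Si2O6: 0.24×24.305 + 1.76×55.845 + 2×28.085 + 6×15.999 = 256.284 g/mol.
Mass of Si per formula unit: 2 × 28.085 = 56.170 g.
Weight fraction Si = 56.170 / 256.284 = 0.2192.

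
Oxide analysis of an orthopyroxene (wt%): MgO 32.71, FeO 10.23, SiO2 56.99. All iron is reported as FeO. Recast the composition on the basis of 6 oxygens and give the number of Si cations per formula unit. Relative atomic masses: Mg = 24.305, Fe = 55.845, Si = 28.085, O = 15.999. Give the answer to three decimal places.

MgO: 32.71/40.304 = 0.81158 mol → 0.81158 mol Mg, 0.81158 mol O.
FeO: 10.23/71.844 = 0.14239 mol → 0.14239 mol Fe, 0.14239 mol O.
SiO2: 56.99/60.083 = 0.94852 mol → 0.94852 mol Si, 1.89704 mol O.
Total oxygen = 2.85101 mol. Normalization factor = 6/2.85101 = 2.10452.
Si per 6 O = 0.94852 × 2.10452 = 1.996.

1.996 Si apfu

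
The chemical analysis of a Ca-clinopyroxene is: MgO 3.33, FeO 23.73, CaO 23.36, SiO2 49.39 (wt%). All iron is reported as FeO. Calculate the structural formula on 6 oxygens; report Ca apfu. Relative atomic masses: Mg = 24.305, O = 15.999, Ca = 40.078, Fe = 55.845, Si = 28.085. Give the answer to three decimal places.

1.010 Ca apfu

MgO (M=40.304): mol = 0.08262; Mg = 0.08262, O = 0.08262.
FeO (M=71.844): mol = 0.33030; Fe = 0.33030, O = 0.33030.
CaO (M=56.077): mol = 0.41657; Ca = 0.41657, O = 0.41657.
SiO2 (M=60.083): mol = 0.82203; Si = 0.82203, O = 1.64406.
ΣO = 2.47355; factor = 6/ΣO = 2.42566.
Ca apfu = 0.41657 × 2.42566 = 1.010.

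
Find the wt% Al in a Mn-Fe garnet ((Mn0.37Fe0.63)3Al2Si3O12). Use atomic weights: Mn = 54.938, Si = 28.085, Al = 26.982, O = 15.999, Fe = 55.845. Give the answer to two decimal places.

10.86 wt%

Formula mass = 1.11*54.938 + 1.89*55.845 + 2*26.982 + 3*28.085 + 12*15.999 = 496.735 g/mol, of which 53.964 g is Al.
So Al makes up 53.964/496.735 = 0.1086 of the mass, i.e. 10.86%.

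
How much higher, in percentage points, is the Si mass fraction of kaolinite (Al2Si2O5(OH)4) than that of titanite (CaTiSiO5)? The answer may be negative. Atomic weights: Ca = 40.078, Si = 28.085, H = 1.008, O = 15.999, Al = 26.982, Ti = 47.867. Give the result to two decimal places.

7.43 percentage points

M(Al2Si2O5(OH)4) = 258.157 g/mol, so wt% Si = 56.170/258.157 × 100 = 21.76%.
M(CaTiSiO5) = 196.025 g/mol, so wt% Si = 28.085/196.025 × 100 = 14.33%.
21.76 − 14.33 = 7.43 pp.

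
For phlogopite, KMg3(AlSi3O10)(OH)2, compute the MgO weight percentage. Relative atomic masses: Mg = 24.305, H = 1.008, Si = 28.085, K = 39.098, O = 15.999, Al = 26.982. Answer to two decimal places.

28.98 wt%

Formula mass = 417.254 g/mol.
3 Mg → 3.0000 mol MgO per formula unit; M(MgO) = 40.304, so MgO mass = 120.912 g.
120.912/417.254 × 100 = 28.98 wt%.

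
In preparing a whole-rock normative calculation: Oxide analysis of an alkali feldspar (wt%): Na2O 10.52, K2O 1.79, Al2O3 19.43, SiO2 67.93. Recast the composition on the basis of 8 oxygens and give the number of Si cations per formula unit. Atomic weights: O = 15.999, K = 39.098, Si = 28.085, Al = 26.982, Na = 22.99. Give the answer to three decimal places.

2.993 Si apfu

Na2O (M=61.979): mol = 0.16973; Na = 0.33946, O = 0.16973.
K2O (M=94.195): mol = 0.01900; K = 0.03800, O = 0.01900.
Al2O3 (M=101.961): mol = 0.19056; Al = 0.38112, O = 0.57168.
SiO2 (M=60.083): mol = 1.13060; Si = 1.13060, O = 2.26120.
ΣO = 3.02161; factor = 8/ΣO = 2.64760.
Si apfu = 1.13060 × 2.64760 = 2.993.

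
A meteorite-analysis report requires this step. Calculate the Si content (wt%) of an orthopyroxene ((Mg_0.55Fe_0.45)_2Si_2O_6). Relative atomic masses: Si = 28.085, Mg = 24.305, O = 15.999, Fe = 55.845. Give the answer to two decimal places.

M((Mg_0.55Fe_0.45)_2Si_2O_6) = 229.160 g/mol.
Si contributes 2 × 28.085 = 56.170 g per mole.
56.170/229.160 = 0.2451 → 24.51%.

24.51 wt%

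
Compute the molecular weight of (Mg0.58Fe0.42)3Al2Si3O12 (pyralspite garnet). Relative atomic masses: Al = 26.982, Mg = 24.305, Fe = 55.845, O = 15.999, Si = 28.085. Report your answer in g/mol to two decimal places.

Mg: 1.74 × 24.305 = 42.2907
Fe: 1.26 × 55.845 = 70.3647
Al: 2 × 26.982 = 53.9640
Si: 3 × 28.085 = 84.2550
O: 12 × 15.999 = 191.9880
Summing the contributions gives the formula mass.

442.86 g/mol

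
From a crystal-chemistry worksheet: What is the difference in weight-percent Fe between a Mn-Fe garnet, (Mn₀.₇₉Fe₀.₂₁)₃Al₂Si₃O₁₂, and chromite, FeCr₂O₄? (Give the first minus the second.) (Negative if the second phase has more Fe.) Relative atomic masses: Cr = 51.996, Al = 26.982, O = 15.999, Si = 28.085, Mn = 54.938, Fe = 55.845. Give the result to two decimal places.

-17.85 percentage points

M((Mn₀.₇₉Fe₀.₂₁)₃Al₂Si₃O₁₂) = 495.592 g/mol, so wt% Fe = 35.182/495.592 × 100 = 7.10%.
M(FeCr₂O₄) = 223.833 g/mol, so wt% Fe = 55.845/223.833 × 100 = 24.95%.
7.10 − 24.95 = -17.85 pp.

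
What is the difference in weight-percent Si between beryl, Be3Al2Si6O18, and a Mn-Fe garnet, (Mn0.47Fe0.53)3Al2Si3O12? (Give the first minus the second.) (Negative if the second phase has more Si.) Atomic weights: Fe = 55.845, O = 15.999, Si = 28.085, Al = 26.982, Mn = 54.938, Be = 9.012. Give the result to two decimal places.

First mineral: 168.510 g Si in 537.492 g formula = 31.35 wt% Si.
Second mineral: 84.255 g Si in 496.463 g formula = 16.97 wt% Si.
31.35% − 16.97% gives a difference of 14.38 percentage points.

14.38 percentage points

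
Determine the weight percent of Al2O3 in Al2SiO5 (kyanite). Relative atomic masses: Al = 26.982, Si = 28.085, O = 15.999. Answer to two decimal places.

62.92 wt%

Formula mass = 162.044 g/mol.
2 Al → 1.0000 mol Al2O3 per formula unit; M(Al2O3) = 101.961, so Al2O3 mass = 101.961 g.
101.961/162.044 × 100 = 62.92 wt%.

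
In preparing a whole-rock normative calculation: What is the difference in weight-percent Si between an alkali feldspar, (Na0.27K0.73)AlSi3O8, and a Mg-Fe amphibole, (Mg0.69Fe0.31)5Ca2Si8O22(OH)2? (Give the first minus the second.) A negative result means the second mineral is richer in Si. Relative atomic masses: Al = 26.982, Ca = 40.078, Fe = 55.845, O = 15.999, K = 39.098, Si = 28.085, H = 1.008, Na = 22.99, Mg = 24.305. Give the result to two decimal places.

4.66 percentage points

Si in (Na0.27K0.73)AlSi3O8: molar mass 273.978 g/mol; 3×28.085 = 84.255 g → 30.75 wt%.
Si in (Mg0.69Fe0.31)5Ca2Si8O22(OH)2: molar mass 861.240 g/mol; 8×28.085 = 224.680 g → 26.09 wt%.
Difference = 30.75 − 26.09 = 4.66 percentage points.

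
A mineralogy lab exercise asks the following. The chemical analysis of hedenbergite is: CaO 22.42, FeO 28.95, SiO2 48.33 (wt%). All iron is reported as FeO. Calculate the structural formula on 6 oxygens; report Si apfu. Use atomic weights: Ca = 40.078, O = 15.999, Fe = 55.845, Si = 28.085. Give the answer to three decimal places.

CaO: 22.42/56.077 = 0.39981 mol → 0.39981 mol Ca, 0.39981 mol O.
FeO: 28.95/71.844 = 0.40296 mol → 0.40296 mol Fe, 0.40296 mol O.
SiO2: 48.33/60.083 = 0.80439 mol → 0.80439 mol Si, 1.60878 mol O.
Total oxygen = 2.41155 mol. Normalization factor = 6/2.41155 = 2.48803.
Si per 6 O = 0.80439 × 2.48803 = 2.001.

2.001 Si apfu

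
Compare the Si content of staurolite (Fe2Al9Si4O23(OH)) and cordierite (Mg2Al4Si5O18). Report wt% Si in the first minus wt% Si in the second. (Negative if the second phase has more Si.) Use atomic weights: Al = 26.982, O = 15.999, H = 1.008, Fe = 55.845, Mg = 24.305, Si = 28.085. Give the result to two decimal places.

M(Fe2Al9Si4O23(OH)) = 851.852 g/mol, so wt% Si = 112.340/851.852 × 100 = 13.19%.
M(Mg2Al4Si5O18) = 584.945 g/mol, so wt% Si = 140.425/584.945 × 100 = 24.01%.
13.19 − 24.01 = -10.82 pp.

-10.82 percentage points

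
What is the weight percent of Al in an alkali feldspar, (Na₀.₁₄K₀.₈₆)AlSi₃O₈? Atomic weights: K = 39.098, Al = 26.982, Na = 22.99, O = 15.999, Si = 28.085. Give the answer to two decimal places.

M((Na₀.₁₄K₀.₈₆)AlSi₃O₈) = 276.072 g/mol.
Al contributes 1 × 26.982 = 26.982 g per mole.
26.982/276.072 = 0.0977 → 9.77%.

9.77 wt%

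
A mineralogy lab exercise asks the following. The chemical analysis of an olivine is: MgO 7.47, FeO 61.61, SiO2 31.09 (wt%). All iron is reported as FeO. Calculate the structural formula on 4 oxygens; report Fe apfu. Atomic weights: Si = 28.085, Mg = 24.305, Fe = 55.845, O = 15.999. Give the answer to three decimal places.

MgO (M=40.304): mol = 0.18534; Mg = 0.18534, O = 0.18534.
FeO (M=71.844): mol = 0.85755; Fe = 0.85755, O = 0.85755.
SiO2 (M=60.083): mol = 0.51745; Si = 0.51745, O = 1.03490.
ΣO = 2.07779; factor = 4/ΣO = 1.92512.
Fe apfu = 0.85755 × 1.92512 = 1.651.

1.651 Fe apfu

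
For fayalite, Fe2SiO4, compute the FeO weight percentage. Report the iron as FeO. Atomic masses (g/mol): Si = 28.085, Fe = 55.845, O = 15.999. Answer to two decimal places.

70.51 wt%

M(Fe2SiO4) = 203.771 g/mol; M(FeO) = 71.844 g/mol.
Moles FeO per formula unit = 2 Fe ÷ 1 = 2.0000.
FeO fraction = (2.0000 × 71.844) / 203.771 = 143.688/203.771 = 0.7051.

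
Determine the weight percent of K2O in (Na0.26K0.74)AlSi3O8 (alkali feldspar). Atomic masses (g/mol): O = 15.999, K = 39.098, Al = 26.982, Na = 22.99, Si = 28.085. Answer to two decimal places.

M((Na0.26K0.74)AlSi3O8) = 274.139 g/mol; M(K2O) = 94.195 g/mol.
Moles K2O per formula unit = 0.74 K ÷ 2 = 0.3700.
K2O fraction = (0.3700 × 94.195) / 274.139 = 34.852/274.139 = 0.1271.

12.71 wt%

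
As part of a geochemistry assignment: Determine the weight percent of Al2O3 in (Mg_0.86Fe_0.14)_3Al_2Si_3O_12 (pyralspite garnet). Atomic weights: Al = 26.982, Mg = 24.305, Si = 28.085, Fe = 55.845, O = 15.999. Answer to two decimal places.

24.49 wt%

Molar mass of (Mg_0.86Fe_0.14)_3Al_2Si_3O_12 = 2.58*24.305 + 0.42*55.845 + 2*26.982 + 3*28.085 + 12*15.999 = 416.369 g/mol.
Each formula unit contains 2 Al, equivalent to 2/2 = 1.0000 mol Al2O3.
M(Al2O3) = 2×26.982 + 3×15.999 = 101.961 g/mol.
Mass of Al2O3 per formula unit = 1.0000 × 101.961 = 101.961 g.
Al2O3 wt% = 101.961 / 416.369 × 100 = 24.49%.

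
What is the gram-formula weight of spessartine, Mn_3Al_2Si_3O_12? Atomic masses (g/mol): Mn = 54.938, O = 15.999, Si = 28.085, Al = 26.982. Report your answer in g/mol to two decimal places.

495.02 g/mol

M = 3(54.938) + 2(26.982) + 3(28.085) + 12(15.999)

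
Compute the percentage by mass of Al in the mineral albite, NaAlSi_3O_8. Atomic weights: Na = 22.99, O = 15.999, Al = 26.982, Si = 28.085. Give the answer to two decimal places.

Molar mass of NaAlSi_3O_8: 1×22.99 + 1×26.982 + 3×28.085 + 8×15.999 = 262.219 g/mol.
Mass of Al per formula unit: 1 × 26.982 = 26.982 g.
Weight fraction Al = 26.982 / 262.219 = 0.1029.

10.29 weight percent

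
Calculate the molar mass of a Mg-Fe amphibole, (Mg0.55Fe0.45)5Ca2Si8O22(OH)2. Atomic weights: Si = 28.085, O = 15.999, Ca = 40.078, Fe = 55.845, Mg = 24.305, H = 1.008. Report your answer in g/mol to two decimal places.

M = 2.75(24.305) + 2.25(55.845) + 2(40.078) + 8(28.085) + 24(15.999) + 2(1.008)

883.32 g/mol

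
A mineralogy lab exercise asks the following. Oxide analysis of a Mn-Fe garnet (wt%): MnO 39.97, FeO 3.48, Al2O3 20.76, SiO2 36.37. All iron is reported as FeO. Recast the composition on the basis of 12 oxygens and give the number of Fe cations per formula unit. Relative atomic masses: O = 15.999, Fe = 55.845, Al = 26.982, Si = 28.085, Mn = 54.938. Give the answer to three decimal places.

0.239 Fe apfu

39.97 wt% MnO ÷ 70.937 g/mol = 0.56346 mol, giving 0.56346 Mn and 0.56346 O.
3.48 wt% FeO ÷ 71.844 g/mol = 0.04844 mol, giving 0.04844 Fe and 0.04844 O.
20.76 wt% Al2O3 ÷ 101.961 g/mol = 0.20361 mol, giving 0.40722 Al and 0.61083 O.
36.37 wt% SiO2 ÷ 60.083 g/mol = 0.60533 mol, giving 0.60533 Si and 1.21066 O.
Oxygen sums to 2.43339; scaling by 12/2.43339 = 4.93139 puts the formula on 12 O.
Fe: 0.04844 × 4.93139 = 0.239 atoms per formula unit.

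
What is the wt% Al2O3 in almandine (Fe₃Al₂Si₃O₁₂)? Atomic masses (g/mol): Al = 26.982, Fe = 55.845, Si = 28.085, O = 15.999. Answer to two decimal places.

M(Fe₃Al₂Si₃O₁₂) = 497.742 g/mol; M(Al2O3) = 101.961 g/mol.
Moles Al2O3 per formula unit = 2 Al ÷ 2 = 1.0000.
Al2O3 fraction = (1.0000 × 101.961) / 497.742 = 101.961/497.742 = 0.2048.

20.48 wt%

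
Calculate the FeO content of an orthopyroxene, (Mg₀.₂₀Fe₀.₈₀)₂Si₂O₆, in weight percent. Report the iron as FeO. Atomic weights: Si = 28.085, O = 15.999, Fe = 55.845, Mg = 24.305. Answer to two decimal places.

45.75 wt%

M((Mg₀.₂₀Fe₀.₈₀)₂Si₂O₆) = 251.238 g/mol; M(FeO) = 71.844 g/mol.
Moles FeO per formula unit = 1.60 Fe ÷ 1 = 1.6000.
FeO fraction = (1.6000 × 71.844) / 251.238 = 114.950/251.238 = 0.4575.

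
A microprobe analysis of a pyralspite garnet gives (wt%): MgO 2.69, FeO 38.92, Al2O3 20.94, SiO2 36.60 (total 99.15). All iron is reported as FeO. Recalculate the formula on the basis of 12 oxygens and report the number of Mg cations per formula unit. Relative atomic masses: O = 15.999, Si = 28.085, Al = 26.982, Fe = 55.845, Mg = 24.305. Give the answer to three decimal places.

0.328 Mg apfu

MgO (M=40.304): mol = 0.06674; Mg = 0.06674, O = 0.06674.
FeO (M=71.844): mol = 0.54173; Fe = 0.54173, O = 0.54173.
Al2O3 (M=101.961): mol = 0.20537; Al = 0.41074, O = 0.61611.
SiO2 (M=60.083): mol = 0.60916; Si = 0.60916, O = 1.21832.
ΣO = 2.44290; factor = 12/ΣO = 4.91219.
Mg apfu = 0.06674 × 4.91219 = 0.328.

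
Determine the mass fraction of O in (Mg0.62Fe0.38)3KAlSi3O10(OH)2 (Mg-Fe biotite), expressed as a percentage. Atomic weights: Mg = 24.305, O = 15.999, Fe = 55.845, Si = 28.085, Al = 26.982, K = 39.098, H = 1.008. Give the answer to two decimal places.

M((Mg0.62Fe0.38)3KAlSi3O10(OH)2) = 453.210 g/mol.
O contributes 12 × 15.999 = 191.988 g per mole.
191.988/453.210 = 0.4236 → 42.36%.

42.36 wt%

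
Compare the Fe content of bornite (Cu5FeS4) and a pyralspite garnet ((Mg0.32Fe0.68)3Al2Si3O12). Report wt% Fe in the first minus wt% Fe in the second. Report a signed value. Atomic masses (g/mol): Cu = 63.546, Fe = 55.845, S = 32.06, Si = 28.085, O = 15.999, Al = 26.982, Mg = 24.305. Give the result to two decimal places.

Fe in Cu5FeS4: molar mass 501.815 g/mol; 1×55.845 = 55.845 g → 11.13 wt%.
Fe in (Mg0.32Fe0.68)3Al2Si3O12: molar mass 467.464 g/mol; 2.04×55.845 = 113.924 g → 24.37 wt%.
Difference = 11.13 − 24.37 = -13.24 percentage points.

-13.24 percentage points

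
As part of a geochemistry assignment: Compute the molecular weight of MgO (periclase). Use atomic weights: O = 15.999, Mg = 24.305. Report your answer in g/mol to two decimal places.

40.30 g/mol

M = 1·24.305 + 1·15.999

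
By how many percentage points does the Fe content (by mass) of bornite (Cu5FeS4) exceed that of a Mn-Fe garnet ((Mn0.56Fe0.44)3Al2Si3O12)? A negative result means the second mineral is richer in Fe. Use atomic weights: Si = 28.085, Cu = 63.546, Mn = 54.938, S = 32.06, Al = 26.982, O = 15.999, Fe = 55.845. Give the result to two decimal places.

First mineral: 55.845 g Fe in 501.815 g formula = 11.13 wt% Fe.
Second mineral: 73.715 g Fe in 496.218 g formula = 14.86 wt% Fe.
11.13% − 14.86% gives a difference of -3.73 percentage points.

-3.73 percentage points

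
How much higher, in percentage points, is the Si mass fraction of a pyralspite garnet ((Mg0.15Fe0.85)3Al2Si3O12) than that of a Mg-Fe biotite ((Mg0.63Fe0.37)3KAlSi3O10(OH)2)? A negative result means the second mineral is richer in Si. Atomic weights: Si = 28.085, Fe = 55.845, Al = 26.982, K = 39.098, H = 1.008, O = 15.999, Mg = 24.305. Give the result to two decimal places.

First mineral: 84.255 g Si in 483.549 g formula = 17.42 wt% Si.
Second mineral: 84.255 g Si in 452.263 g formula = 18.63 wt% Si.
17.42% − 18.63% gives a difference of -1.21 percentage points.

-1.21 percentage points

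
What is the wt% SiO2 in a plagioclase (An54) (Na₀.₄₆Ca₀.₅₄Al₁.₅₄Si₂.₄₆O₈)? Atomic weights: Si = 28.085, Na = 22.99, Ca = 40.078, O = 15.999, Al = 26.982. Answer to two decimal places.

M(Na₀.₄₆Ca₀.₅₄Al₁.₅₄Si₂.₄₆O₈) = 270.851 g/mol; M(SiO2) = 60.083 g/mol.
Moles SiO2 per formula unit = 2.46 Si ÷ 1 = 2.4600.
SiO2 fraction = (2.4600 × 60.083) / 270.851 = 147.804/270.851 = 0.5457.

54.57 wt%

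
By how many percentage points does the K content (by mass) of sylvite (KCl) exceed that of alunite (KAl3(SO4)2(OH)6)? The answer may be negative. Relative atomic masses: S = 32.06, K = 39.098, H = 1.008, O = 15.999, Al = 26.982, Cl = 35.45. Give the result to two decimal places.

K in KCl: molar mass 74.548 g/mol; 1×39.098 = 39.098 g → 52.45 wt%.
K in KAl3(SO4)2(OH)6: molar mass 414.198 g/mol; 1×39.098 = 39.098 g → 9.44 wt%.
Difference = 52.45 − 9.44 = 43.01 percentage points.

43.01 percentage points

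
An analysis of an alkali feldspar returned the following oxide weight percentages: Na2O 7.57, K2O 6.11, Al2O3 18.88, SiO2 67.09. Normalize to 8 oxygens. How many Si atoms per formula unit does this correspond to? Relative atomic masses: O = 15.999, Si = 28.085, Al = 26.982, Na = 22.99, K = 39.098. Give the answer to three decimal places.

Na2O: 7.57/61.979 = 0.12214 mol → 0.24428 mol Na, 0.12214 mol O.
K2O: 6.11/94.195 = 0.06487 mol → 0.12974 mol K, 0.06487 mol O.
Al2O3: 18.88/101.961 = 0.18517 mol → 0.37034 mol Al, 0.55551 mol O.
SiO2: 67.09/60.083 = 1.11662 mol → 1.11662 mol Si, 2.23324 mol O.
Total oxygen = 2.97576 mol. Normalization factor = 8/2.97576 = 2.68839.
Si per 8 O = 1.11662 × 2.68839 = 3.002.

3.002 Si apfu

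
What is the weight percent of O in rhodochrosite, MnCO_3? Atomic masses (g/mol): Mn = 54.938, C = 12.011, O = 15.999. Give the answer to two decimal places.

41.76 weight percent

Molar mass of MnCO_3: 1·54.938 + 1·12.011 + 3·15.999 = 114.946 g/mol.
Mass of O per formula unit: 3 × 15.999 = 47.997 g.
Weight fraction O = 47.997 / 114.946 = 0.4176.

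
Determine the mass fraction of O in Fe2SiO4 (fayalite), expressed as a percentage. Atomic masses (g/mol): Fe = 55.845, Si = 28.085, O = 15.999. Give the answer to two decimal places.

31.41 weight percent

M(Fe2SiO4) = 203.771 g/mol.
O contributes 4 × 15.999 = 63.996 g per mole.
63.996/203.771 = 0.3141 → 31.41%.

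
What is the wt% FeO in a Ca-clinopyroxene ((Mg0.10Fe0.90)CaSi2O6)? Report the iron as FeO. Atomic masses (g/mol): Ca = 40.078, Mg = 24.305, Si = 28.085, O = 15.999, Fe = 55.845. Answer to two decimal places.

Molar mass of (Mg0.10Fe0.90)CaSi2O6 = 0.10×24.305 + 0.90×55.845 + 1×40.078 + 2×28.085 + 6×15.999 = 244.933 g/mol.
Each formula unit contains 0.90 Fe, equivalent to 0.90/1 = 0.9000 mol FeO.
M(FeO) = 1×55.845 + 1×15.999 = 71.844 g/mol.
Mass of FeO per formula unit = 0.9000 × 71.844 = 64.660 g.
FeO wt% = 64.660 / 244.933 × 100 = 26.40%.

26.40 wt%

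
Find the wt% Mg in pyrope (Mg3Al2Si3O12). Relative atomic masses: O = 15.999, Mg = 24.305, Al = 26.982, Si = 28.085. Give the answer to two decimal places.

M(Mg3Al2Si3O12) = 403.122 g/mol.
Mg contributes 3 × 24.305 = 72.915 g per mole.
72.915/403.122 = 0.1809 → 18.09%.

18.09 mass %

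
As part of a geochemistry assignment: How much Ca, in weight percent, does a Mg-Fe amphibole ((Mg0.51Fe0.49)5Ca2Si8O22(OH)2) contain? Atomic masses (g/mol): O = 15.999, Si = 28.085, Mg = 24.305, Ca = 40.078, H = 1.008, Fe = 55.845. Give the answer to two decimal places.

Molar mass of (Mg0.51Fe0.49)5Ca2Si8O22(OH)2: 2.55×24.305 + 2.45×55.845 + 2×40.078 + 8×28.085 + 24×15.999 + 2×1.008 = 889.626 g/mol.
Mass of Ca per formula unit: 2 × 40.078 = 80.156 g.
Weight fraction Ca = 80.156 / 889.626 = 0.0901.

9.01 weight percent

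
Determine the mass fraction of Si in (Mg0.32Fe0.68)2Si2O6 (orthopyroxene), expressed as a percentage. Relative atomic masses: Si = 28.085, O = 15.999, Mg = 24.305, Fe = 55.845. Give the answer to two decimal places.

23.05 mass %

M((Mg0.32Fe0.68)2Si2O6) = 243.668 g/mol.
Si contributes 2 × 28.085 = 56.170 g per mole.
56.170/243.668 = 0.2305 → 23.05%.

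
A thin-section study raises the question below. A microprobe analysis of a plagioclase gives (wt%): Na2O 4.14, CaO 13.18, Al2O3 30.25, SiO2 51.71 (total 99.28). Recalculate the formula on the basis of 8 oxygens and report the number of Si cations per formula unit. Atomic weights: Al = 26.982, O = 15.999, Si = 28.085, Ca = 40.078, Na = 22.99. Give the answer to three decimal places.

Na2O: 4.14/61.979 = 0.06680 mol → 0.13360 mol Na, 0.06680 mol O.
CaO: 13.18/56.077 = 0.23503 mol → 0.23503 mol Ca, 0.23503 mol O.
Al2O3: 30.25/101.961 = 0.29668 mol → 0.59336 mol Al, 0.89004 mol O.
SiO2: 51.71/60.083 = 0.86064 mol → 0.86064 mol Si, 1.72128 mol O.
Total oxygen = 2.91315 mol. Normalization factor = 8/2.91315 = 2.74617.
Si per 8 O = 0.86064 × 2.74617 = 2.363.

2.363 Si apfu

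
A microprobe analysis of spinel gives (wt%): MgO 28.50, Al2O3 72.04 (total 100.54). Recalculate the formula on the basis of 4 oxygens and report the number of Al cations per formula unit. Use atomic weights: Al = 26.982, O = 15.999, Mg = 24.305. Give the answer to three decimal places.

2.000 Al apfu

MgO (M=40.304): mol = 0.70713; Mg = 0.70713, O = 0.70713.
Al2O3 (M=101.961): mol = 0.70654; Al = 1.41308, O = 2.11962.
ΣO = 2.82675; factor = 4/ΣO = 1.41505.
Al apfu = 1.41308 × 1.41505 = 2.000.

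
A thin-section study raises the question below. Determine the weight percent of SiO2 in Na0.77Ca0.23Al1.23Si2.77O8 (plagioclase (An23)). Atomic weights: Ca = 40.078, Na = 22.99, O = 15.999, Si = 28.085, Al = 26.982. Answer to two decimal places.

Molar mass of Na0.77Ca0.23Al1.23Si2.77O8 = 0.77*22.99 + 0.23*40.078 + 1.23*26.982 + 2.77*28.085 + 8*15.999 = 265.896 g/mol.
Each formula unit contains 2.77 Si, equivalent to 2.77/1 = 2.7700 mol SiO2.
M(SiO2) = 1×28.085 + 2×15.999 = 60.083 g/mol.
Mass of SiO2 per formula unit = 2.7700 × 60.083 = 166.430 g.
SiO2 wt% = 166.430 / 265.896 × 100 = 62.59%.

62.59 wt%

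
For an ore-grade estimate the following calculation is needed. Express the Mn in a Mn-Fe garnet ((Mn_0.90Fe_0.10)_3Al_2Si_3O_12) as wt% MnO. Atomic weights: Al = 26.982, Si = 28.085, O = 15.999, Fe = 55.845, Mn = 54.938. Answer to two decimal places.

38.67 wt%

Molar mass of (Mn_0.90Fe_0.10)_3Al_2Si_3O_12 = 2.70×54.938 + 0.30×55.845 + 2×26.982 + 3×28.085 + 12×15.999 = 495.293 g/mol.
Each formula unit contains 2.70 Mn, equivalent to 2.70/1 = 2.7000 mol MnO.
M(MnO) = 1×54.938 + 1×15.999 = 70.937 g/mol.
Mass of MnO per formula unit = 2.7000 × 70.937 = 191.530 g.
MnO wt% = 191.530 / 495.293 × 100 = 38.67%.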